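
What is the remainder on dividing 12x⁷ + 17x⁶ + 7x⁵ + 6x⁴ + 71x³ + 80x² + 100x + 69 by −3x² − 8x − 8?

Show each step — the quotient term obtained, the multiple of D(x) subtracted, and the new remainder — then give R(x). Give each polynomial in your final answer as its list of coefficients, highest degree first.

R = [-4, 5]

Step 1: lead(12x⁷ + 17x⁶ + 7x⁵ + 6x⁴ + 71x³ + 80x² + 100x + 69) ÷ lead(D) = 12x⁷ ÷ −3x² = −4x⁵. Subtract (−4x⁵)·D = 12x⁷ + 32x⁶ + 32x⁵. Remainder: −15x⁶ − 25x⁵ + 6x⁴ + 71x³ + 80x² + 100x + 69.
Step 2: lead(−15x⁶ − 25x⁵ + 6x⁴ + 71x³ + 80x² + 100x + 69) ÷ lead(D) = −15x⁶ ÷ −3x² = 5x⁴. Subtract (5x⁴)·D = −15x⁶ − 40x⁵ − 40x⁴. Remainder: 15x⁵ + 46x⁴ + 71x³ + 80x² + 100x + 69.
Step 3: lead(15x⁵ + 46x⁴ + 71x³ + 80x² + 100x + 69) ÷ lead(D) = 15x⁵ ÷ −3x² = −5x³. Subtract (−5x³)·D = 15x⁵ + 40x⁴ + 40x³. Remainder: 6x⁴ + 31x³ + 80x² + 100x + 69.
Step 4: lead(6x⁴ + 31x³ + 80x² + 100x + 69) ÷ lead(D) = 6x⁴ ÷ −3x² = −2x². Subtract (−2x²)·D = 6x⁴ + 16x³ + 16x². Remainder: 15x³ + 64x² + 100x + 69.
Step 5: lead(15x³ + 64x² + 100x + 69) ÷ lead(D) = 15x³ ÷ −3x² = −5x. Subtract (−5x)·D = 15x³ + 40x² + 40x. Remainder: 24x² + 60x + 69.
Step 6: lead(24x² + 60x + 69) ÷ lead(D) = 24x² ÷ −3x² = −8. Subtract (−8)·D = 24x² + 64x + 64. Remainder: −4x + 5.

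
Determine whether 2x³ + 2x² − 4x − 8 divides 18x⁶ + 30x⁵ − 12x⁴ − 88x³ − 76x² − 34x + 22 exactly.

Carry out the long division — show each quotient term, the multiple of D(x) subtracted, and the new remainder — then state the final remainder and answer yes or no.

Step 1: lead(18x⁶ + 30x⁵ − 12x⁴ − 88x³ − 76x² − 34x + 22) ÷ lead(D) = 18x⁶ ÷ 2x³ = 9x³. Subtract (9x³)·D = 18x⁶ + 18x⁵ − 36x⁴ − 72x³. Remainder: 12x⁵ + 24x⁴ − 16x³ − 76x² − 34x + 22.
Step 2: lead(12x⁵ + 24x⁴ − 16x³ − 76x² − 34x + 22) ÷ lead(D) = 12x⁵ ÷ 2x³ = 6x². Subtract (6x²)·D = 12x⁵ + 12x⁴ − 24x³ − 48x². Remainder: 12x⁴ + 8x³ − 28x² − 34x + 22.
Step 3: lead(12x⁴ + 8x³ − 28x² − 34x + 22) ÷ lead(D) = 12x⁴ ÷ 2x³ = 6x. Subtract (6x)·D = 12x⁴ + 12x³ − 24x² − 48x. Remainder: −4x³ − 4x² + 14x + 22.
Step 4: lead(−4x³ − 4x² + 14x + 22) ÷ lead(D) = −4x³ ÷ 2x³ = −2. Subtract (−2)·D = −4x³ − 4x² + 8x + 16. Remainder: 6x + 6.

R(x) = 6x + 6, so D(x) is not a factor of P(x). no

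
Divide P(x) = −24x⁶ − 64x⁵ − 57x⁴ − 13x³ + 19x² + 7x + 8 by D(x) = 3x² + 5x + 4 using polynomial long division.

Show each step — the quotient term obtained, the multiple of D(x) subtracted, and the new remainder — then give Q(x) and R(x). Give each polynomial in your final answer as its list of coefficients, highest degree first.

Q = [-8, -8, 5, -2, 3]; R = [-4]

Step 1: lead(−24x⁶ − 64x⁵ − 57x⁴ − 13x³ + 19x² + 7x + 8) ÷ lead(D) = −24x⁶ ÷ 3x² = −8x⁴. Subtract (−8x⁴)·D = −24x⁶ − 40x⁵ − 32x⁴. Remainder: −24x⁵ − 25x⁴ − 13x³ + 19x² + 7x + 8.
Step 2: lead(−24x⁵ − 25x⁴ − 13x³ + 19x² + 7x + 8) ÷ lead(D) = −24x⁵ ÷ 3x² = −8x³. Subtract (−8x³)·D = −24x⁵ − 40x⁴ − 32x³. Remainder: 15x⁴ + 19x³ + 19x² + 7x + 8.
Step 3: lead(15x⁴ + 19x³ + 19x² + 7x + 8) ÷ lead(D) = 15x⁴ ÷ 3x² = 5x². Subtract (5x²)·D = 15x⁴ + 25x³ + 20x². Remainder: −6x³ − x² + 7x + 8.
Step 4: lead(−6x³ − x² + 7x + 8) ÷ lead(D) = −6x³ ÷ 3x² = −2x. Subtract (−2x)·D = −6x³ − 10x² − 8x. Remainder: 9x² + 15x + 8.
Step 5: lead(9x² + 15x + 8) ÷ lead(D) = 9x² ÷ 3x² = 3. Subtract (3)·D = 9x² + 15x + 12. Remainder: −4.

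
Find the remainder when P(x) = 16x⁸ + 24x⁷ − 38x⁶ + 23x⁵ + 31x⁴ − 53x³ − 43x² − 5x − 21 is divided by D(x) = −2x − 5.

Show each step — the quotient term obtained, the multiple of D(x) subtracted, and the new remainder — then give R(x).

R(x) = 4

Step 1: lead(16x⁸ + 24x⁷ − 38x⁶ + 23x⁵ + 31x⁴ − 53x³ − 43x² − 5x − 21) ÷ lead(D) = 16x⁸ ÷ −2x = −8x⁷. Subtract (−8x⁷)·D = 16x⁸ + 40x⁷. Remainder: −16x⁷ − 38x⁶ + 23x⁵ + 31x⁴ − 53x³ − 43x² − 5x − 21.
Step 2: lead(−16x⁷ − 38x⁶ + 23x⁵ + 31x⁴ − 53x³ − 43x² − 5x − 21) ÷ lead(D) = −16x⁷ ÷ −2x = 8x⁶. Subtract (8x⁶)·D = −16x⁷ − 40x⁶. Remainder: 2x⁶ + 23x⁵ + 31x⁴ − 53x³ − 43x² − 5x − 21.
Step 3: lead(2x⁶ + 23x⁵ + 31x⁴ − 53x³ − 43x² − 5x − 21) ÷ lead(D) = 2x⁶ ÷ −2x = −x⁵. Subtract (−x⁵)·D = 2x⁶ + 5x⁵. Remainder: 18x⁵ + 31x⁴ − 53x³ − 43x² − 5x − 21.
Step 4: lead(18x⁵ + 31x⁴ − 53x³ − 43x² − 5x − 21) ÷ lead(D) = 18x⁵ ÷ −2x = −9x⁴. Subtract (−9x⁴)·D = 18x⁵ + 45x⁴. Remainder: −14x⁴ − 53x³ − 43x² − 5x − 21.
Step 5: lead(−14x⁴ − 53x³ − 43x² − 5x − 21) ÷ lead(D) = −14x⁴ ÷ −2x = 7x³. Subtract (7x³)·D = −14x⁴ − 35x³. Remainder: −18x³ − 43x² − 5x − 21.
Step 6: lead(−18x³ − 43x² − 5x − 21) ÷ lead(D) = −18x³ ÷ −2x = 9x². Subtract (9x²)·D = −18x³ − 45x². Remainder: 2x² − 5x − 21.
Step 7: lead(2x² − 5x − 21) ÷ lead(D) = 2x² ÷ −2x = −x. Subtract (−x)·D = 2x² + 5x. Remainder: −10x − 21.
Step 8: lead(−10x − 21) ÷ lead(D) = −10x ÷ −2x = 5. Subtract (5)·D = −10x − 25. Remainder: 4.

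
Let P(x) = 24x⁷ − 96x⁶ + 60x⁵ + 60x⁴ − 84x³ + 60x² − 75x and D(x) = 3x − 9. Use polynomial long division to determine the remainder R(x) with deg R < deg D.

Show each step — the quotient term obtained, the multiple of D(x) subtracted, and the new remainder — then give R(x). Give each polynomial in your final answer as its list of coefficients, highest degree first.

R = [-9]

Step 1: lead(24x⁷ − 96x⁶ + 60x⁵ + 60x⁴ − 84x³ + 60x² − 75x) ÷ lead(D) = 24x⁷ ÷ 3x = 8x⁶. Subtract (8x⁶)·D = 24x⁷ − 72x⁶. Remainder: −24x⁶ + 60x⁵ + 60x⁴ − 84x³ + 60x² − 75x.
Step 2: lead(−24x⁶ + 60x⁵ + 60x⁴ − 84x³ + 60x² − 75x) ÷ lead(D) = −24x⁶ ÷ 3x = −8x⁵. Subtract (−8x⁵)·D = −24x⁶ + 72x⁵. Remainder: −12x⁵ + 60x⁴ − 84x³ + 60x² − 75x.
Step 3: lead(−12x⁵ + 60x⁴ − 84x³ + 60x² − 75x) ÷ lead(D) = −12x⁵ ÷ 3x = −4x⁴. Subtract (−4x⁴)·D = −12x⁵ + 36x⁴. Remainder: 24x⁴ − 84x³ + 60x² − 75x.
Step 4: lead(24x⁴ − 84x³ + 60x² − 75x) ÷ lead(D) = 24x⁴ ÷ 3x = 8x³. Subtract (8x³)·D = 24x⁴ − 72x³. Remainder: −12x³ + 60x² − 75x.
Step 5: lead(−12x³ + 60x² − 75x) ÷ lead(D) = −12x³ ÷ 3x = −4x². Subtract (−4x²)·D = −12x³ + 36x². Remainder: 24x² − 75x.
Step 6: lead(24x² − 75x) ÷ lead(D) = 24x² ÷ 3x = 8x. Subtract (8x)·D = 24x² − 72x. Remainder: −3x.
Step 7: lead(−3x) ÷ lead(D) = −3x ÷ 3x = −1. Subtract (−1)·D = −3x + 9. Remainder: −9.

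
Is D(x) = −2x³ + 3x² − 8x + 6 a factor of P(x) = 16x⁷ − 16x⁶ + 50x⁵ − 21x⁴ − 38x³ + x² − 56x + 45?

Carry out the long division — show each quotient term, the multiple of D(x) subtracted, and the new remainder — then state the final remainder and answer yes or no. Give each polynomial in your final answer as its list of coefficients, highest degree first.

Step 1: lead(16x⁷ − 16x⁶ + 50x⁵ − 21x⁴ − 38x³ + x² − 56x + 45) ÷ lead(D) = 16x⁷ ÷ −2x³ = −8x⁴. Subtract (−8x⁴)·D = 16x⁷ − 24x⁶ + 64x⁵ − 48x⁴. Remainder: 8x⁶ − 14x⁵ + 27x⁴ − 38x³ + x² − 56x + 45.
Step 2: lead(8x⁶ − 14x⁵ + 27x⁴ − 38x³ + x² − 56x + 45) ÷ lead(D) = 8x⁶ ÷ −2x³ = −4x³. Subtract (−4x³)·D = 8x⁶ − 12x⁵ + 32x⁴ − 24x³. Remainder: −2x⁵ − 5x⁴ − 14x³ + x² − 56x + 45.
Step 3: lead(−2x⁵ − 5x⁴ − 14x³ + x² − 56x + 45) ÷ lead(D) = −2x⁵ ÷ −2x³ = x². Subtract (x²)·D = −2x⁵ + 3x⁴ − 8x³ + 6x². Remainder: −8x⁴ − 6x³ − 5x² − 56x + 45.
Step 4: lead(−8x⁴ − 6x³ − 5x² − 56x + 45) ÷ lead(D) = −8x⁴ ÷ −2x³ = 4x. Subtract (4x)·D = −8x⁴ + 12x³ − 32x² + 24x. Remainder: −18x³ + 27x² − 80x + 45.
Step 5: lead(−18x³ + 27x² − 80x + 45) ÷ lead(D) = −18x³ ÷ −2x³ = 9. Subtract (9)·D = −18x³ + 27x² − 72x + 54. Remainder: −8x − 9.

R = [-8, -9], so D(x) is not a factor of P(x). no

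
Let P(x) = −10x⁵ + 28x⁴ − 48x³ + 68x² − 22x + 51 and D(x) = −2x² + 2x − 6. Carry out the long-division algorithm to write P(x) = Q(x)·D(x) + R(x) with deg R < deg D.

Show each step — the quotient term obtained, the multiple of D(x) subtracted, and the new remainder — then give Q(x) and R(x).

Step 1: lead(−10x⁵ + 28x⁴ − 48x³ + 68x² − 22x + 51) ÷ lead(D) = −10x⁵ ÷ −2x² = 5x³. Subtract (5x³)·D = −10x⁵ + 10x⁴ − 30x³. Remainder: 18x⁴ − 18x³ + 68x² − 22x + 51.
Step 2: lead(18x⁴ − 18x³ + 68x² − 22x + 51) ÷ lead(D) = 18x⁴ ÷ −2x² = −9x². Subtract (−9x²)·D = 18x⁴ − 18x³ + 54x². Remainder: 14x² − 22x + 51.
Step 3: lead(14x² − 22x + 51) ÷ lead(D) = 14x² ÷ −2x² = −7. Subtract (−7)·D = 14x² − 14x + 42. Remainder: −8x + 9.

Q(x) = 5x³ − 9x² − 7; R(x) = −8x + 9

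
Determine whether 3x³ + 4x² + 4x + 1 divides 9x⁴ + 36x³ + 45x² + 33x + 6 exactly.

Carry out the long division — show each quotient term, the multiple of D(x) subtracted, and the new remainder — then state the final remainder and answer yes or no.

R(x) = x² − 2x − 2, so D(x) is not a factor of P(x). no

Step 1: lead(9x⁴ + 36x³ + 45x² + 33x + 6) ÷ lead(D) = 9x⁴ ÷ 3x³ = 3x. Subtract (3x)·D = 9x⁴ + 12x³ + 12x² + 3x. Remainder: 24x³ + 33x² + 30x + 6.
Step 2: lead(24x³ + 33x² + 30x + 6) ÷ lead(D) = 24x³ ÷ 3x³ = 8. Subtract (8)·D = 24x³ + 32x² + 32x + 8. Remainder: x² − 2x − 2.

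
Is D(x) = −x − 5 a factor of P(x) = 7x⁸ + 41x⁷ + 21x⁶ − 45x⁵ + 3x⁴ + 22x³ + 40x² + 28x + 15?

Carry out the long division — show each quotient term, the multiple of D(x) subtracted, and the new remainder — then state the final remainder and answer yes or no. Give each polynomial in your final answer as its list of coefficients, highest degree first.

Step 1: lead(7x⁸ + 41x⁷ + 21x⁶ − 45x⁵ + 3x⁴ + 22x³ + 40x² + 28x + 15) ÷ lead(D) = 7x⁸ ÷ −x = −7x⁷. Subtract (−7x⁷)·D = 7x⁸ + 35x⁷. Remainder: 6x⁷ + 21x⁶ − 45x⁵ + 3x⁴ + 22x³ + 40x² + 28x + 15.
Step 2: lead(6x⁷ + 21x⁶ − 45x⁵ + 3x⁴ + 22x³ + 40x² + 28x + 15) ÷ lead(D) = 6x⁷ ÷ −x = −6x⁶. Subtract (−6x⁶)·D = 6x⁷ + 30x⁶. Remainder: −9x⁶ − 45x⁵ + 3x⁴ + 22x³ + 40x² + 28x + 15.
Step 3: lead(−9x⁶ − 45x⁵ + 3x⁴ + 22x³ + 40x² + 28x + 15) ÷ lead(D) = −9x⁶ ÷ −x = 9x⁵. Subtract (9x⁵)·D = −9x⁶ − 45x⁵. Remainder: 3x⁴ + 22x³ + 40x² + 28x + 15.
Step 4: lead(3x⁴ + 22x³ + 40x² + 28x + 15) ÷ lead(D) = 3x⁴ ÷ −x = −3x³. Subtract (−3x³)·D = 3x⁴ + 15x³. Remainder: 7x³ + 40x² + 28x + 15.
Step 5: lead(7x³ + 40x² + 28x + 15) ÷ lead(D) = 7x³ ÷ −x = −7x². Subtract (−7x²)·D = 7x³ + 35x². Remainder: 5x² + 28x + 15.
Step 6: lead(5x² + 28x + 15) ÷ lead(D) = 5x² ÷ −x = −5x. Subtract (−5x)·D = 5x² + 25x. Remainder: 3x + 15.
Step 7: lead(3x + 15) ÷ lead(D) = 3x ÷ −x = −3. Subtract (−3)·D = 3x + 15. Remainder: 0.

R = [0], so D(x) is a factor of P(x). yes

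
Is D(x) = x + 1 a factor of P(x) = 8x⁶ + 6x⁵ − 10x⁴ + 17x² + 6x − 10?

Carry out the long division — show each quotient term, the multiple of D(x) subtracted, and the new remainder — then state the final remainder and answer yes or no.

R(x) = −7, so D(x) is not a factor of P(x). no

Step 1: lead(8x⁶ + 6x⁵ − 10x⁴ + 17x² + 6x − 10) ÷ lead(D) = 8x⁶ ÷ x = 8x⁵. Subtract (8x⁵)·D = 8x⁶ + 8x⁵. Remainder: −2x⁵ − 10x⁴ + 17x² + 6x − 10.
Step 2: lead(−2x⁵ − 10x⁴ + 17x² + 6x − 10) ÷ lead(D) = −2x⁵ ÷ x = −2x⁴. Subtract (−2x⁴)·D = −2x⁵ − 2x⁴. Remainder: −8x⁴ + 17x² + 6x − 10.
Step 3: lead(−8x⁴ + 17x² + 6x − 10) ÷ lead(D) = −8x⁴ ÷ x = −8x³. Subtract (−8x³)·D = −8x⁴ − 8x³. Remainder: 8x³ + 17x² + 6x − 10.
Step 4: lead(8x³ + 17x² + 6x − 10) ÷ lead(D) = 8x³ ÷ x = 8x². Subtract (8x²)·D = 8x³ + 8x². Remainder: 9x² + 6x − 10.
Step 5: lead(9x² + 6x − 10) ÷ lead(D) = 9x² ÷ x = 9x. Subtract (9x)·D = 9x² + 9x. Remainder: −3x − 10.
Step 6: lead(−3x − 10) ÷ lead(D) = −3x ÷ x = −3. Subtract (−3)·D = −3x − 3. Remainder: −7.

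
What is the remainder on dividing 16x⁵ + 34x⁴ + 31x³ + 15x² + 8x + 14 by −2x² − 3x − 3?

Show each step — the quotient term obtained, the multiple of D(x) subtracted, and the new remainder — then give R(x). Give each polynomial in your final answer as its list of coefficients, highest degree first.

R = [2, -4]

Step 1: lead(16x⁵ + 34x⁴ + 31x³ + 15x² + 8x + 14) ÷ lead(D) = 16x⁵ ÷ −2x² = −8x³. Subtract (−8x³)·D = 16x⁵ + 24x⁴ + 24x³. Remainder: 10x⁴ + 7x³ + 15x² + 8x + 14.
Step 2: lead(10x⁴ + 7x³ + 15x² + 8x + 14) ÷ lead(D) = 10x⁴ ÷ −2x² = −5x². Subtract (−5x²)·D = 10x⁴ + 15x³ + 15x². Remainder: −8x³ + 8x + 14.
Step 3: lead(−8x³ + 8x + 14) ÷ lead(D) = −8x³ ÷ −2x² = 4x. Subtract (4x)·D = −8x³ − 12x² − 12x. Remainder: 12x² + 20x + 14.
Step 4: lead(12x² + 20x + 14) ÷ lead(D) = 12x² ÷ −2x² = −6. Subtract (−6)·D = 12x² + 18x + 18. Remainder: 2x − 4.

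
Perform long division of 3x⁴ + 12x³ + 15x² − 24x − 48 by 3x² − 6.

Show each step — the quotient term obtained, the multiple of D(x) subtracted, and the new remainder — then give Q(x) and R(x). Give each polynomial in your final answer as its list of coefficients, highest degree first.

Step 1: lead(3x⁴ + 12x³ + 15x² − 24x − 48) ÷ lead(D) = 3x⁴ ÷ 3x² = x². Subtract (x²)·D = 3x⁴ − 6x². Remainder: 12x³ + 21x² − 24x − 48.
Step 2: lead(12x³ + 21x² − 24x − 48) ÷ lead(D) = 12x³ ÷ 3x² = 4x. Subtract (4x)·D = 12x³ − 24x. Remainder: 21x² − 48.
Step 3: lead(21x² − 48) ÷ lead(D) = 21x² ÷ 3x² = 7. Subtract (7)·D = 21x² − 42. Remainder: −6.

Q = [1, 4, 7]; R = [-6]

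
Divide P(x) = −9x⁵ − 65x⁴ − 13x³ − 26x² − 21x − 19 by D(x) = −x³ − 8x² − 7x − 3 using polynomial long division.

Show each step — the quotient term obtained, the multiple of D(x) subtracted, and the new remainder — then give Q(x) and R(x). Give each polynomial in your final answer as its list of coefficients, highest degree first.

Q = [9, -7, 6]; R = [-1]

Step 1: lead(−9x⁵ − 65x⁴ − 13x³ − 26x² − 21x − 19) ÷ lead(D) = −9x⁵ ÷ −x³ = 9x². Subtract (9x²)·D = −9x⁵ − 72x⁴ − 63x³ − 27x². Remainder: 7x⁴ + 50x³ + x² − 21x − 19.
Step 2: lead(7x⁴ + 50x³ + x² − 21x − 19) ÷ lead(D) = 7x⁴ ÷ −x³ = −7x. Subtract (−7x)·D = 7x⁴ + 56x³ + 49x² + 21x. Remainder: −6x³ − 48x² − 42x − 19.
Step 3: lead(−6x³ − 48x² − 42x − 19) ÷ lead(D) = −6x³ ÷ −x³ = 6. Subtract (6)·D = −6x³ − 48x² − 42x − 18. Remainder: −1.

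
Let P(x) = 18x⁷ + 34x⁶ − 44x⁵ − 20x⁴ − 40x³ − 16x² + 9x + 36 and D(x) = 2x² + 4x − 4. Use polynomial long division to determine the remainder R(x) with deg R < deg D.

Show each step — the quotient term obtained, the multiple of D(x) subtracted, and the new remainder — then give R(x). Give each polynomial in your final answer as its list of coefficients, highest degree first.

R = [9, 4]

Step 1: lead(18x⁷ + 34x⁶ − 44x⁵ − 20x⁴ − 40x³ − 16x² + 9x + 36) ÷ lead(D) = 18x⁷ ÷ 2x² = 9x⁵. Subtract (9x⁵)·D = 18x⁷ + 36x⁶ − 36x⁵. Remainder: −2x⁶ − 8x⁵ − 20x⁴ − 40x³ − 16x² + 9x + 36.
Step 2: lead(−2x⁶ − 8x⁵ − 20x⁴ − 40x³ − 16x² + 9x + 36) ÷ lead(D) = −2x⁶ ÷ 2x² = −x⁴. Subtract (−x⁴)·D = −2x⁶ − 4x⁵ + 4x⁴. Remainder: −4x⁵ − 24x⁴ − 40x³ − 16x² + 9x + 36.
Step 3: lead(−4x⁵ − 24x⁴ − 40x³ − 16x² + 9x + 36) ÷ lead(D) = −4x⁵ ÷ 2x² = −2x³. Subtract (−2x³)·D = −4x⁵ − 8x⁴ + 8x³. Remainder: −16x⁴ − 48x³ − 16x² + 9x + 36.
Step 4: lead(−16x⁴ − 48x³ − 16x² + 9x + 36) ÷ lead(D) = −16x⁴ ÷ 2x² = −8x². Subtract (−8x²)·D = −16x⁴ − 32x³ + 32x². Remainder: −16x³ − 48x² + 9x + 36.
Step 5: lead(−16x³ − 48x² + 9x + 36) ÷ lead(D) = −16x³ ÷ 2x² = −8x. Subtract (−8x)·D = −16x³ − 32x² + 32x. Remainder: −16x² − 23x + 36.
Step 6: lead(−16x² − 23x + 36) ÷ lead(D) = −16x² ÷ 2x² = −8. Subtract (−8)·D = −16x² − 32x + 32. Remainder: 9x + 4.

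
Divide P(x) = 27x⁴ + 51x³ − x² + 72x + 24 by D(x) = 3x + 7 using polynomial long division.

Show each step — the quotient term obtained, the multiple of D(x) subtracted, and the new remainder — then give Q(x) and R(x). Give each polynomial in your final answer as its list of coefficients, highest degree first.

Step 1: lead(27x⁴ + 51x³ − x² + 72x + 24) ÷ lead(D) = 27x⁴ ÷ 3x = 9x³. Subtract (9x³)·D = 27x⁴ + 63x³. Remainder: −12x³ − x² + 72x + 24.
Step 2: lead(−12x³ − x² + 72x + 24) ÷ lead(D) = −12x³ ÷ 3x = −4x². Subtract (−4x²)·D = −12x³ − 28x². Remainder: 27x² + 72x + 24.
Step 3: lead(27x² + 72x + 24) ÷ lead(D) = 27x² ÷ 3x = 9x. Subtract (9x)·D = 27x² + 63x. Remainder: 9x + 24.
Step 4: lead(9x + 24) ÷ lead(D) = 9x ÷ 3x = 3. Subtract (3)·D = 9x + 21. Remainder: 3.

Q = [9, -4, 9, 3]; R = [3]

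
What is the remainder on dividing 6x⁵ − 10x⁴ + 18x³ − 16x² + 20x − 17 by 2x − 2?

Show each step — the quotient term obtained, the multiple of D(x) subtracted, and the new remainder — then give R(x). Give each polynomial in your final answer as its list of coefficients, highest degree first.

Step 1: lead(6x⁵ − 10x⁴ + 18x³ − 16x² + 20x − 17) ÷ lead(D) = 6x⁵ ÷ 2x = 3x⁴. Subtract (3x⁴)·D = 6x⁵ − 6x⁴. Remainder: −4x⁴ + 18x³ − 16x² + 20x − 17.
Step 2: lead(−4x⁴ + 18x³ − 16x² + 20x − 17) ÷ lead(D) = −4x⁴ ÷ 2x = −2x³. Subtract (−2x³)·D = −4x⁴ + 4x³. Remainder: 14x³ − 16x² + 20x − 17.
Step 3: lead(14x³ − 16x² + 20x − 17) ÷ lead(D) = 14x³ ÷ 2x = 7x². Subtract (7x²)·D = 14x³ − 14x². Remainder: −2x² + 20x − 17.
Step 4: lead(−2x² + 20x − 17) ÷ lead(D) = −2x² ÷ 2x = −x. Subtract (−x)·D = −2x² + 2x. Remainder: 18x − 17.
Step 5: lead(18x − 17) ÷ lead(D) = 18x ÷ 2x = 9. Subtract (9)·D = 18x − 18. Remainder: 1.

R = [1]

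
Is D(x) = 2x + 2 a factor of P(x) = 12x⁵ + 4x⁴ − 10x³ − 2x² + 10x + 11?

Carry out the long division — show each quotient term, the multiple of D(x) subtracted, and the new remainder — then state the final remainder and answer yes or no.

Step 1: lead(12x⁵ + 4x⁴ − 10x³ − 2x² + 10x + 11) ÷ lead(D) = 12x⁵ ÷ 2x = 6x⁴. Subtract (6x⁴)·D = 12x⁵ + 12x⁴. Remainder: −8x⁴ − 10x³ − 2x² + 10x + 11.
Step 2: lead(−8x⁴ − 10x³ − 2x² + 10x + 11) ÷ lead(D) = −8x⁴ ÷ 2x = −4x³. Subtract (−4x³)·D = −8x⁴ − 8x³. Remainder: −2x³ − 2x² + 10x + 11.
Step 3: lead(−2x³ − 2x² + 10x + 11) ÷ lead(D) = −2x³ ÷ 2x = −x². Subtract (−x²)·D = −2x³ − 2x². Remainder: 10x + 11.
Step 4: lead(10x + 11) ÷ lead(D) = 10x ÷ 2x = 5. Subtract (5)·D = 10x + 10. Remainder: 1.

R(x) = 1, so D(x) is not a factor of P(x). no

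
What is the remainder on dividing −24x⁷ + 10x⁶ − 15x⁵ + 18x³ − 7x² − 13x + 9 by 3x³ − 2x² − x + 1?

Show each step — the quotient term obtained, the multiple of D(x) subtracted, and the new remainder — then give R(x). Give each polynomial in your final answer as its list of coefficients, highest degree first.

R = [-8, 8]

Step 1: lead(−24x⁷ + 10x⁶ − 15x⁵ + 18x³ − 7x² − 13x + 9) ÷ lead(D) = −24x⁷ ÷ 3x³ = −8x⁴. Subtract (−8x⁴)·D = −24x⁷ + 16x⁶ + 8x⁵ − 8x⁴. Remainder: −6x⁶ − 23x⁵ + 8x⁴ + 18x³ − 7x² − 13x + 9.
Step 2: lead(−6x⁶ − 23x⁵ + 8x⁴ + 18x³ − 7x² − 13x + 9) ÷ lead(D) = −6x⁶ ÷ 3x³ = −2x³. Subtract (−2x³)·D = −6x⁶ + 4x⁵ + 2x⁴ − 2x³. Remainder: −27x⁵ + 6x⁴ + 20x³ − 7x² − 13x + 9.
Step 3: lead(−27x⁵ + 6x⁴ + 20x³ − 7x² − 13x + 9) ÷ lead(D) = −27x⁵ ÷ 3x³ = −9x². Subtract (−9x²)·D = −27x⁵ + 18x⁴ + 9x³ − 9x². Remainder: −12x⁴ + 11x³ + 2x² − 13x + 9.
Step 4: lead(−12x⁴ + 11x³ + 2x² − 13x + 9) ÷ lead(D) = −12x⁴ ÷ 3x³ = −4x. Subtract (−4x)·D = −12x⁴ + 8x³ + 4x² − 4x. Remainder: 3x³ − 2x² − 9x + 9.
Step 5: lead(3x³ − 2x² − 9x + 9) ÷ lead(D) = 3x³ ÷ 3x³ = 1. Subtract (1)·D = 3x³ − 2x² − x + 1. Remainder: −8x + 8.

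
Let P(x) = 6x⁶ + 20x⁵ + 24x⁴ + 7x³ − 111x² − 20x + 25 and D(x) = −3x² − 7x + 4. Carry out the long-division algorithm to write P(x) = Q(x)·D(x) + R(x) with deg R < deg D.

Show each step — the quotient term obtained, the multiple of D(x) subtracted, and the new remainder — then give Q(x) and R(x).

Q(x) = −2x⁴ − 2x³ − 6x² + 9x + 8; R(x) = −7

Step 1: lead(6x⁶ + 20x⁵ + 24x⁴ + 7x³ − 111x² − 20x + 25) ÷ lead(D) = 6x⁶ ÷ −3x² = −2x⁴. Subtract (−2x⁴)·D = 6x⁶ + 14x⁵ − 8x⁴. Remainder: 6x⁵ + 32x⁴ + 7x³ − 111x² − 20x + 25.
Step 2: lead(6x⁵ + 32x⁴ + 7x³ − 111x² − 20x + 25) ÷ lead(D) = 6x⁵ ÷ −3x² = −2x³. Subtract (−2x³)·D = 6x⁵ + 14x⁴ − 8x³. Remainder: 18x⁴ + 15x³ − 111x² − 20x + 25.
Step 3: lead(18x⁴ + 15x³ − 111x² − 20x + 25) ÷ lead(D) = 18x⁴ ÷ −3x² = −6x². Subtract (−6x²)·D = 18x⁴ + 42x³ − 24x². Remainder: −27x³ − 87x² − 20x + 25.
Step 4: lead(−27x³ − 87x² − 20x + 25) ÷ lead(D) = −27x³ ÷ −3x² = 9x. Subtract (9x)·D = −27x³ − 63x² + 36x. Remainder: −24x² − 56x + 25.
Step 5: lead(−24x² − 56x + 25) ÷ lead(D) = −24x² ÷ −3x² = 8. Subtract (8)·D = −24x² − 56x + 32. Remainder: −7.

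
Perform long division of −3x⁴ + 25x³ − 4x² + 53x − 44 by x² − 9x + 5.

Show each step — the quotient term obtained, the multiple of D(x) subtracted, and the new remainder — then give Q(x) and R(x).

Step 1: lead(−3x⁴ + 25x³ − 4x² + 53x − 44) ÷ lead(D) = −3x⁴ ÷ x² = −3x². Subtract (−3x²)·D = −3x⁴ + 27x³ − 15x². Remainder: −2x³ + 11x² + 53x − 44.
Step 2: lead(−2x³ + 11x² + 53x − 44) ÷ lead(D) = −2x³ ÷ x² = −2x. Subtract (−2x)·D = −2x³ + 18x² − 10x. Remainder: −7x² + 63x − 44.
Step 3: lead(−7x² + 63x − 44) ÷ lead(D) = −7x² ÷ x² = −7. Subtract (−7)·D = −7x² + 63x − 35. Remainder: −9.

Q(x) = −3x² − 2x − 7; R(x) = −9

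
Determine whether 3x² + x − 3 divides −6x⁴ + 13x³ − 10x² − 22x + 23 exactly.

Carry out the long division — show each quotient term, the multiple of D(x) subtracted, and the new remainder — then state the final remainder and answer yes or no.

Step 1: lead(−6x⁴ + 13x³ − 10x² − 22x + 23) ÷ lead(D) = −6x⁴ ÷ 3x² = −2x². Subtract (−2x²)·D = −6x⁴ − 2x³ + 6x². Remainder: 15x³ − 16x² − 22x + 23.
Step 2: lead(15x³ − 16x² − 22x + 23) ÷ lead(D) = 15x³ ÷ 3x² = 5x. Subtract (5x)·D = 15x³ + 5x² − 15x. Remainder: −21x² − 7x + 23.
Step 3: lead(−21x² − 7x + 23) ÷ lead(D) = −21x² ÷ 3x² = −7. Subtract (−7)·D = −21x² − 7x + 21. Remainder: 2.

R(x) = 2, so D(x) is not a factor of P(x). no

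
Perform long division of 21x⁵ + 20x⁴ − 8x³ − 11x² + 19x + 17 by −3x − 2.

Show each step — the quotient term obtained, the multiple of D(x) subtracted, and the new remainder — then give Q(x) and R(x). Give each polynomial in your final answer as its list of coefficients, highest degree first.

Step 1: lead(21x⁵ + 20x⁴ − 8x³ − 11x² + 19x + 17) ÷ lead(D) = 21x⁵ ÷ −3x = −7x⁴. Subtract (−7x⁴)·D = 21x⁵ + 14x⁴. Remainder: 6x⁴ − 8x³ − 11x² + 19x + 17.
Step 2: lead(6x⁴ − 8x³ − 11x² + 19x + 17) ÷ lead(D) = 6x⁴ ÷ −3x = −2x³. Subtract (−2x³)·D = 6x⁴ + 4x³. Remainder: −12x³ − 11x² + 19x + 17.
Step 3: lead(−12x³ − 11x² + 19x + 17) ÷ lead(D) = −12x³ ÷ −3x = 4x². Subtract (4x²)·D = −12x³ − 8x². Remainder: −3x² + 19x + 17.
Step 4: lead(−3x² + 19x + 17) ÷ lead(D) = −3x² ÷ −3x = x. Subtract (x)·D = −3x² − 2x. Remainder: 21x + 17.
Step 5: lead(21x + 17) ÷ lead(D) = 21x ÷ −3x = −7. Subtract (−7)·D = 21x + 14. Remainder: 3.

Q = [-7, -2, 4, 1, -7]; R = [3]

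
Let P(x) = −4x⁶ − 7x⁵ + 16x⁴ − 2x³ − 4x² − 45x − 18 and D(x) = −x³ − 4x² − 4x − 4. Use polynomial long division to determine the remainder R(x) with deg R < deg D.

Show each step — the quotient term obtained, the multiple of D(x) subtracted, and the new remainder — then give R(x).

Step 1: lead(−4x⁶ − 7x⁵ + 16x⁴ − 2x³ − 4x² − 45x − 18) ÷ lead(D) = −4x⁶ ÷ −x³ = 4x³. Subtract (4x³)·D = −4x⁶ − 16x⁵ − 16x⁴ − 16x³. Remainder: 9x⁵ + 32x⁴ + 14x³ − 4x² − 45x − 18.
Step 2: lead(9x⁵ + 32x⁴ + 14x³ − 4x² − 45x − 18) ÷ lead(D) = 9x⁵ ÷ −x³ = −9x². Subtract (−9x²)·D = 9x⁵ + 36x⁴ + 36x³ + 36x². Remainder: −4x⁴ − 22x³ − 40x² − 45x − 18.
Step 3: lead(−4x⁴ − 22x³ − 40x² − 45x − 18) ÷ lead(D) = −4x⁴ ÷ −x³ = 4x. Subtract (4x)·D = −4x⁴ − 16x³ − 16x² − 16x. Remainder: −6x³ − 24x² − 29x − 18.
Step 4: lead(−6x³ − 24x² − 29x − 18) ÷ lead(D) = −6x³ ÷ −x³ = 6. Subtract (6)·D = −6x³ − 24x² − 24x − 24. Remainder: −5x + 6.

R(x) = −5x + 6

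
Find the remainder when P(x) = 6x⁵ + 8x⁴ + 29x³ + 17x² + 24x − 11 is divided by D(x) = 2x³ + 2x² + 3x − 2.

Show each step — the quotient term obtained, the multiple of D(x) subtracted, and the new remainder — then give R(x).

R(x) = 2x² − x + 7

Step 1: lead(6x⁵ + 8x⁴ + 29x³ + 17x² + 24x − 11) ÷ lead(D) = 6x⁵ ÷ 2x³ = 3x². Subtract (3x²)·D = 6x⁵ + 6x⁴ + 9x³ − 6x². Remainder: 2x⁴ + 20x³ + 23x² + 24x − 11.
Step 2: lead(2x⁴ + 20x³ + 23x² + 24x − 11) ÷ lead(D) = 2x⁴ ÷ 2x³ = x. Subtract (x)·D = 2x⁴ + 2x³ + 3x² − 2x. Remainder: 18x³ + 20x² + 26x − 11.
Step 3: lead(18x³ + 20x² + 26x − 11) ÷ lead(D) = 18x³ ÷ 2x³ = 9. Subtract (9)·D = 18x³ + 18x² + 27x − 18. Remainder: 2x² − x + 7.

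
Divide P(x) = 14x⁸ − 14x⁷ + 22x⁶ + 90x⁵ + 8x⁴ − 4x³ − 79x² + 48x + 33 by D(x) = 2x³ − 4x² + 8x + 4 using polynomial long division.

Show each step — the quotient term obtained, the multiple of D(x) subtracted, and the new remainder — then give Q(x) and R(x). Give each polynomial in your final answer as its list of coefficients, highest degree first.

Step 1: lead(14x⁸ − 14x⁷ + 22x⁶ + 90x⁵ + 8x⁴ − 4x³ − 79x² + 48x + 33) ÷ lead(D) = 14x⁸ ÷ 2x³ = 7x⁵. Subtract (7x⁵)·D = 14x⁸ − 28x⁷ + 56x⁶ + 28x⁵. Remainder: 14x⁷ − 34x⁶ + 62x⁵ + 8x⁴ − 4x³ − 79x² + 48x + 33.
Step 2: lead(14x⁷ − 34x⁶ + 62x⁵ + 8x⁴ − 4x³ − 79x² + 48x + 33) ÷ lead(D) = 14x⁷ ÷ 2x³ = 7x⁴. Subtract (7x⁴)·D = 14x⁷ − 28x⁶ + 56x⁵ + 28x⁴. Remainder: −6x⁶ + 6x⁵ − 20x⁴ − 4x³ − 79x² + 48x + 33.
Step 3: lead(−6x⁶ + 6x⁵ − 20x⁴ − 4x³ − 79x² + 48x + 33) ÷ lead(D) = −6x⁶ ÷ 2x³ = −3x³. Subtract (−3x³)·D = −6x⁶ + 12x⁵ − 24x⁴ − 12x³. Remainder: −6x⁵ + 4x⁴ + 8x³ − 79x² + 48x + 33.
Step 4: lead(−6x⁵ + 4x⁴ + 8x³ − 79x² + 48x + 33) ÷ lead(D) = −6x⁵ ÷ 2x³ = −3x². Subtract (−3x²)·D = −6x⁵ + 12x⁴ − 24x³ − 12x². Remainder: −8x⁴ + 32x³ − 67x² + 48x + 33.
Step 5: lead(−8x⁴ + 32x³ − 67x² + 48x + 33) ÷ lead(D) = −8x⁴ ÷ 2x³ = −4x. Subtract (−4x)·D = −8x⁴ + 16x³ − 32x² − 16x. Remainder: 16x³ − 35x² + 64x + 33.
Step 6: lead(16x³ − 35x² + 64x + 33) ÷ lead(D) = 16x³ ÷ 2x³ = 8. Subtract (8)·D = 16x³ − 32x² + 64x + 32. Remainder: −3x² + 1.

Q = [7, 7, -3, -3, -4, 8]; R = [-3, 0, 1]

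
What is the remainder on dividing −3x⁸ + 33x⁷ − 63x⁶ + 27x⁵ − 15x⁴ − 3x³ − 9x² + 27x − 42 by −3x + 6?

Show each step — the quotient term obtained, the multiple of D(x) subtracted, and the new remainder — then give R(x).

R(x) = 0

Step 1: lead(−3x⁸ + 33x⁷ − 63x⁶ + 27x⁵ − 15x⁴ − 3x³ − 9x² + 27x − 42) ÷ lead(D) = −3x⁸ ÷ −3x = x⁷. Subtract (x⁷)·D = −3x⁸ + 6x⁷. Remainder: 27x⁷ − 63x⁶ + 27x⁵ − 15x⁴ − 3x³ − 9x² + 27x − 42.
Step 2: lead(27x⁷ − 63x⁶ + 27x⁵ − 15x⁴ − 3x³ − 9x² + 27x − 42) ÷ lead(D) = 27x⁷ ÷ −3x = −9x⁶. Subtract (−9x⁶)·D = 27x⁷ − 54x⁶. Remainder: −9x⁶ + 27x⁵ − 15x⁴ − 3x³ − 9x² + 27x − 42.
Step 3: lead(−9x⁶ + 27x⁵ − 15x⁴ − 3x³ − 9x² + 27x − 42) ÷ lead(D) = −9x⁶ ÷ −3x = 3x⁵. Subtract (3x⁵)·D = −9x⁶ + 18x⁵. Remainder: 9x⁵ − 15x⁴ − 3x³ − 9x² + 27x − 42.
Step 4: lead(9x⁵ − 15x⁴ − 3x³ − 9x² + 27x − 42) ÷ lead(D) = 9x⁵ ÷ −3x = −3x⁴. Subtract (−3x⁴)·D = 9x⁵ − 18x⁴. Remainder: 3x⁴ − 3x³ − 9x² + 27x − 42.
Step 5: lead(3x⁴ − 3x³ − 9x² + 27x − 42) ÷ lead(D) = 3x⁴ ÷ −3x = −x³. Subtract (−x³)·D = 3x⁴ − 6x³. Remainder: 3x³ − 9x² + 27x − 42.
Step 6: lead(3x³ − 9x² + 27x − 42) ÷ lead(D) = 3x³ ÷ −3x = −x². Subtract (−x²)·D = 3x³ − 6x². Remainder: −3x² + 27x − 42.
Step 7: lead(−3x² + 27x − 42) ÷ lead(D) = −3x² ÷ −3x = x. Subtract (x)·D = −3x² + 6x. Remainder: 21x − 42.
Step 8: lead(21x − 42) ÷ lead(D) = 21x ÷ −3x = −7. Subtract (−7)·D = 21x − 42. Remainder: 0.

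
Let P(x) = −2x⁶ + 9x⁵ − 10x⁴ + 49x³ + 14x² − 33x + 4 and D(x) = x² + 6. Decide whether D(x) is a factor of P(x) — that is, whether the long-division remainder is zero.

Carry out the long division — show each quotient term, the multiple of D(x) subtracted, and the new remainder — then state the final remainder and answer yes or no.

Step 1: lead(−2x⁶ + 9x⁵ − 10x⁴ + 49x³ + 14x² − 33x + 4) ÷ lead(D) = −2x⁶ ÷ x² = −2x⁴. Subtract (−2x⁴)·D = −2x⁶ − 12x⁴. Remainder: 9x⁵ + 2x⁴ + 49x³ + 14x² − 33x + 4.
Step 2: lead(9x⁵ + 2x⁴ + 49x³ + 14x² − 33x + 4) ÷ lead(D) = 9x⁵ ÷ x² = 9x³. Subtract (9x³)·D = 9x⁵ + 54x³. Remainder: 2x⁴ − 5x³ + 14x² − 33x + 4.
Step 3: lead(2x⁴ − 5x³ + 14x² − 33x + 4) ÷ lead(D) = 2x⁴ ÷ x² = 2x². Subtract (2x²)·D = 2x⁴ + 12x². Remainder: −5x³ + 2x² − 33x + 4.
Step 4: lead(−5x³ + 2x² − 33x + 4) ÷ lead(D) = −5x³ ÷ x² = −5x. Subtract (−5x)·D = −5x³ − 30x. Remainder: 2x² − 3x + 4.
Step 5: lead(2x² − 3x + 4) ÷ lead(D) = 2x² ÷ x² = 2. Subtract (2)·D = 2x² + 12. Remainder: −3x − 8.

R(x) = −3x − 8, so D(x) is not a factor of P(x). no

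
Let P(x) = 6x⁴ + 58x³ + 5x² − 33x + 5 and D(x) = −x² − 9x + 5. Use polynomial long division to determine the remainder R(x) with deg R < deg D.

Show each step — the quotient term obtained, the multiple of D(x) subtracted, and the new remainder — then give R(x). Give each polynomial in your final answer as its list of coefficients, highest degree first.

Step 1: lead(6x⁴ + 58x³ + 5x² − 33x + 5) ÷ lead(D) = 6x⁴ ÷ −x² = −6x². Subtract (−6x²)·D = 6x⁴ + 54x³ − 30x². Remainder: 4x³ + 35x² − 33x + 5.
Step 2: lead(4x³ + 35x² − 33x + 5) ÷ lead(D) = 4x³ ÷ −x² = −4x. Subtract (−4x)·D = 4x³ + 36x² − 20x. Remainder: −x² − 13x + 5.
Step 3: lead(−x² − 13x + 5) ÷ lead(D) = −x² ÷ −x² = 1. Subtract (1)·D = −x² − 9x + 5. Remainder: −4x.

R = [-4, 0]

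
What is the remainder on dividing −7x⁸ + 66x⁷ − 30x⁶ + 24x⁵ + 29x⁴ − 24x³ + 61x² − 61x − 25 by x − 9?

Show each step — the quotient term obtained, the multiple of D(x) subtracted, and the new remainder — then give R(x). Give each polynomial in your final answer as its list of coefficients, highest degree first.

Step 1: lead(−7x⁸ + 66x⁷ − 30x⁶ + 24x⁵ + 29x⁴ − 24x³ + 61x² − 61x − 25) ÷ lead(D) = −7x⁸ ÷ x = −7x⁷. Subtract (−7x⁷)·D = −7x⁸ + 63x⁷. Remainder: 3x⁷ − 30x⁶ + 24x⁵ + 29x⁴ − 24x³ + 61x² − 61x − 25.
Step 2: lead(3x⁷ − 30x⁶ + 24x⁵ + 29x⁴ − 24x³ + 61x² − 61x − 25) ÷ lead(D) = 3x⁷ ÷ x = 3x⁶. Subtract (3x⁶)·D = 3x⁷ − 27x⁶. Remainder: −3x⁶ + 24x⁵ + 29x⁴ − 24x³ + 61x² − 61x − 25.
Step 3: lead(−3x⁶ + 24x⁵ + 29x⁴ − 24x³ + 61x² − 61x − 25) ÷ lead(D) = −3x⁶ ÷ x = −3x⁵. Subtract (−3x⁵)·D = −3x⁶ + 27x⁵. Remainder: −3x⁵ + 29x⁴ − 24x³ + 61x² − 61x − 25.
Step 4: lead(−3x⁵ + 29x⁴ − 24x³ + 61x² − 61x − 25) ÷ lead(D) = −3x⁵ ÷ x = −3x⁴. Subtract (−3x⁴)·D = −3x⁵ + 27x⁴. Remainder: 2x⁴ − 24x³ + 61x² − 61x − 25.
Step 5: lead(2x⁴ − 24x³ + 61x² − 61x − 25) ÷ lead(D) = 2x⁴ ÷ x = 2x³. Subtract (2x³)·D = 2x⁴ − 18x³. Remainder: −6x³ + 61x² − 61x − 25.
Step 6: lead(−6x³ + 61x² − 61x − 25) ÷ lead(D) = −6x³ ÷ x = −6x². Subtract (−6x²)·D = −6x³ + 54x². Remainder: 7x² − 61x − 25.
Step 7: lead(7x² − 61x − 25) ÷ lead(D) = 7x² ÷ x = 7x. Subtract (7x)·D = 7x² − 63x. Remainder: 2x − 25.
Step 8: lead(2x − 25) ÷ lead(D) = 2x ÷ x = 2. Subtract (2)·D = 2x − 18. Remainder: −7.

R = [-7]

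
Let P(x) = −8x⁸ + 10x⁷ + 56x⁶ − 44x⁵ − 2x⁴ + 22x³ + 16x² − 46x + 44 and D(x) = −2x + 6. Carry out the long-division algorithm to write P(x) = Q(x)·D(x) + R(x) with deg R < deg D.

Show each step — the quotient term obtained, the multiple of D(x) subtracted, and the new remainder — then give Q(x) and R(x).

Q(x) = 4x⁷ + 7x⁶ − 7x⁵ + x⁴ + 4x³ + x² − 5x + 8; R(x) = −4

Step 1: lead(−8x⁸ + 10x⁷ + 56x⁶ − 44x⁵ − 2x⁴ + 22x³ + 16x² − 46x + 44) ÷ lead(D) = −8x⁸ ÷ −2x = 4x⁷. Subtract (4x⁷)·D = −8x⁸ + 24x⁷. Remainder: −14x⁷ + 56x⁶ − 44x⁵ − 2x⁴ + 22x³ + 16x² − 46x + 44.
Step 2: lead(−14x⁷ + 56x⁶ − 44x⁵ − 2x⁴ + 22x³ + 16x² − 46x + 44) ÷ lead(D) = −14x⁷ ÷ −2x = 7x⁶. Subtract (7x⁶)·D = −14x⁷ + 42x⁶. Remainder: 14x⁶ − 44x⁵ − 2x⁴ + 22x³ + 16x² − 46x + 44.
Step 3: lead(14x⁶ − 44x⁵ − 2x⁴ + 22x³ + 16x² − 46x + 44) ÷ lead(D) = 14x⁶ ÷ −2x = −7x⁵. Subtract (−7x⁵)·D = 14x⁶ − 42x⁵. Remainder: −2x⁵ − 2x⁴ + 22x³ + 16x² − 46x + 44.
Step 4: lead(−2x⁵ − 2x⁴ + 22x³ + 16x² − 46x + 44) ÷ lead(D) = −2x⁵ ÷ −2x = x⁴. Subtract (x⁴)·D = −2x⁵ + 6x⁴. Remainder: −8x⁴ + 22x³ + 16x² − 46x + 44.
Step 5: lead(−8x⁴ + 22x³ + 16x² − 46x + 44) ÷ lead(D) = −8x⁴ ÷ −2x = 4x³. Subtract (4x³)·D = −8x⁴ + 24x³. Remainder: −2x³ + 16x² − 46x + 44.
Step 6: lead(−2x³ + 16x² − 46x + 44) ÷ lead(D) = −2x³ ÷ −2x = x². Subtract (x²)·D = −2x³ + 6x². Remainder: 10x² − 46x + 44.
Step 7: lead(10x² − 46x + 44) ÷ lead(D) = 10x² ÷ −2x = −5x. Subtract (−5x)·D = 10x² − 30x. Remainder: −16x + 44.
Step 8: lead(−16x + 44) ÷ lead(D) = −16x ÷ −2x = 8. Subtract (8)·D = −16x + 48. Remainder: −4.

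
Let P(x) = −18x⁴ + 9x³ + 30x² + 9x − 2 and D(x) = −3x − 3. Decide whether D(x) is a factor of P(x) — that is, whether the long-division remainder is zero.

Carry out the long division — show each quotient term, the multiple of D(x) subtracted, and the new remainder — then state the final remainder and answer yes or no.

Step 1: lead(−18x⁴ + 9x³ + 30x² + 9x − 2) ÷ lead(D) = −18x⁴ ÷ −3x = 6x³. Subtract (6x³)·D = −18x⁴ − 18x³. Remainder: 27x³ + 30x² + 9x − 2.
Step 2: lead(27x³ + 30x² + 9x − 2) ÷ lead(D) = 27x³ ÷ −3x = −9x². Subtract (−9x²)·D = 27x³ + 27x². Remainder: 3x² + 9x − 2.
Step 3: lead(3x² + 9x − 2) ÷ lead(D) = 3x² ÷ −3x = −x. Subtract (−x)·D = 3x² + 3x. Remainder: 6x − 2.
Step 4: lead(6x − 2) ÷ lead(D) = 6x ÷ −3x = −2. Subtract (−2)·D = 6x + 6. Remainder: −8.

R(x) = −8, so D(x) is not a factor of P(x). no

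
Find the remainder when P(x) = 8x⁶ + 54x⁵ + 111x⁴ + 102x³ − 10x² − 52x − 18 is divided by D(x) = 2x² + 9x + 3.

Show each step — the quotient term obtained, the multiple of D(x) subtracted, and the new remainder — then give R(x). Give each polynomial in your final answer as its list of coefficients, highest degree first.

R = [2, -3]

Step 1: lead(8x⁶ + 54x⁵ + 111x⁴ + 102x³ − 10x² − 52x − 18) ÷ lead(D) = 8x⁶ ÷ 2x² = 4x⁴. Subtract (4x⁴)·D = 8x⁶ + 36x⁵ + 12x⁴. Remainder: 18x⁵ + 99x⁴ + 102x³ − 10x² − 52x − 18.
Step 2: lead(18x⁵ + 99x⁴ + 102x³ − 10x² − 52x − 18) ÷ lead(D) = 18x⁵ ÷ 2x² = 9x³. Subtract (9x³)·D = 18x⁵ + 81x⁴ + 27x³. Remainder: 18x⁴ + 75x³ − 10x² − 52x − 18.
Step 3: lead(18x⁴ + 75x³ − 10x² − 52x − 18) ÷ lead(D) = 18x⁴ ÷ 2x² = 9x². Subtract (9x²)·D = 18x⁴ + 81x³ + 27x². Remainder: −6x³ − 37x² − 52x − 18.
Step 4: lead(−6x³ − 37x² − 52x − 18) ÷ lead(D) = −6x³ ÷ 2x² = −3x. Subtract (−3x)·D = −6x³ − 27x² − 9x. Remainder: −10x² − 43x − 18.
Step 5: lead(−10x² − 43x − 18) ÷ lead(D) = −10x² ÷ 2x² = −5. Subtract (−5)·D = −10x² − 45x − 15. Remainder: 2x − 3.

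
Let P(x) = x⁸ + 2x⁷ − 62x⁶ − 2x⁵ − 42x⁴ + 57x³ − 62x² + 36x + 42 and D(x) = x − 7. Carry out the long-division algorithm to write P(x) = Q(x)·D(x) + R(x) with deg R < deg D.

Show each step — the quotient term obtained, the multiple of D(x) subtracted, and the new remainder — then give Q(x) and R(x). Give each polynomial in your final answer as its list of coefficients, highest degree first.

Step 1: lead(x⁸ + 2x⁷ − 62x⁶ − 2x⁵ − 42x⁴ + 57x³ − 62x² + 36x + 42) ÷ lead(D) = x⁸ ÷ x = x⁷. Subtract (x⁷)·D = x⁸ − 7x⁷. Remainder: 9x⁷ − 62x⁶ − 2x⁵ − 42x⁴ + 57x³ − 62x² + 36x + 42.
Step 2: lead(9x⁷ − 62x⁶ − 2x⁵ − 42x⁴ + 57x³ − 62x² + 36x + 42) ÷ lead(D) = 9x⁷ ÷ x = 9x⁶. Subtract (9x⁶)·D = 9x⁷ − 63x⁶. Remainder: x⁶ − 2x⁵ − 42x⁴ + 57x³ − 62x² + 36x + 42.
Step 3: lead(x⁶ − 2x⁵ − 42x⁴ + 57x³ − 62x² + 36x + 42) ÷ lead(D) = x⁶ ÷ x = x⁵. Subtract (x⁵)·D = x⁶ − 7x⁵. Remainder: 5x⁵ − 42x⁴ + 57x³ − 62x² + 36x + 42.
Step 4: lead(5x⁵ − 42x⁴ + 57x³ − 62x² + 36x + 42) ÷ lead(D) = 5x⁵ ÷ x = 5x⁴. Subtract (5x⁴)·D = 5x⁵ − 35x⁴. Remainder: −7x⁴ + 57x³ − 62x² + 36x + 42.
Step 5: lead(−7x⁴ + 57x³ − 62x² + 36x + 42) ÷ lead(D) = −7x⁴ ÷ x = −7x³. Subtract (−7x³)·D = −7x⁴ + 49x³. Remainder: 8x³ − 62x² + 36x + 42.
Step 6: lead(8x³ − 62x² + 36x + 42) ÷ lead(D) = 8x³ ÷ x = 8x². Subtract (8x²)·D = 8x³ − 56x². Remainder: −6x² + 36x + 42.
Step 7: lead(−6x² + 36x + 42) ÷ lead(D) = −6x² ÷ x = −6x. Subtract (−6x)·D = −6x² + 42x. Remainder: −6x + 42.
Step 8: lead(−6x + 42) ÷ lead(D) = −6x ÷ x = −6. Subtract (−6)·D = −6x + 42. Remainder: 0.

Q = [1, 9, 1, 5, -7, 8, -6, -6]; R = [0]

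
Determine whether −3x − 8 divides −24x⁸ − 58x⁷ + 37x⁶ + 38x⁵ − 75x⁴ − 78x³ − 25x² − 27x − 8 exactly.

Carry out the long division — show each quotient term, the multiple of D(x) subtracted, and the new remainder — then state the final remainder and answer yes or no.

R(x) = 0, so D(x) is a factor of P(x). yes

Step 1: lead(−24x⁸ − 58x⁷ + 37x⁶ + 38x⁵ − 75x⁴ − 78x³ − 25x² − 27x − 8) ÷ lead(D) = −24x⁸ ÷ −3x = 8x⁷. Subtract (8x⁷)·D = −24x⁸ − 64x⁷. Remainder: 6x⁷ + 37x⁶ + 38x⁵ − 75x⁴ − 78x³ − 25x² − 27x − 8.
Step 2: lead(6x⁷ + 37x⁶ + 38x⁵ − 75x⁴ − 78x³ − 25x² − 27x − 8) ÷ lead(D) = 6x⁷ ÷ −3x = −2x⁶. Subtract (−2x⁶)·D = 6x⁷ + 16x⁶. Remainder: 21x⁶ + 38x⁵ − 75x⁴ − 78x³ − 25x² − 27x − 8.
Step 3: lead(21x⁶ + 38x⁵ − 75x⁴ − 78x³ − 25x² − 27x − 8) ÷ lead(D) = 21x⁶ ÷ −3x = −7x⁵. Subtract (−7x⁵)·D = 21x⁶ + 56x⁵. Remainder: −18x⁵ − 75x⁴ − 78x³ − 25x² − 27x − 8.
Step 4: lead(−18x⁵ − 75x⁴ − 78x³ − 25x² − 27x − 8) ÷ lead(D) = −18x⁵ ÷ −3x = 6x⁴. Subtract (6x⁴)·D = −18x⁵ − 48x⁴. Remainder: −27x⁴ − 78x³ − 25x² − 27x − 8.
Step 5: lead(−27x⁴ − 78x³ − 25x² − 27x − 8) ÷ lead(D) = −27x⁴ ÷ −3x = 9x³. Subtract (9x³)·D = −27x⁴ − 72x³. Remainder: −6x³ − 25x² − 27x − 8.
Step 6: lead(−6x³ − 25x² − 27x − 8) ÷ lead(D) = −6x³ ÷ −3x = 2x². Subtract (2x²)·D = −6x³ − 16x². Remainder: −9x² − 27x − 8.
Step 7: lead(−9x² − 27x − 8) ÷ lead(D) = −9x² ÷ −3x = 3x. Subtract (3x)·D = −9x² − 24x. Remainder: −3x − 8.
Step 8: lead(−3x − 8) ÷ lead(D) = −3x ÷ −3x = 1. Subtract (1)·D = −3x − 8. Remainder: 0.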